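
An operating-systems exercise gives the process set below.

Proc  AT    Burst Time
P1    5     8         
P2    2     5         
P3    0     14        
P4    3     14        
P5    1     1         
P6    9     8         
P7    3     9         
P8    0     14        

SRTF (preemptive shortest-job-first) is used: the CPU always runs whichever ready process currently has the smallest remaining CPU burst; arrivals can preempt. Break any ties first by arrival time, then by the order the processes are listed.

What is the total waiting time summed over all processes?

160

Schedule: | P3 0-1 | P5 1-2 | P2 2-7 | P1 7-15 | P6 15-23 | P7 23-32 | P3 32-45 | P8 45-59 | P4 59-73 |
Completion: P1=15  P2=7  P3=45  P4=73  P5=2  P6=23  P7=32  P8=59
Waiting = turnaround − burst: P1=2, P2=0, P3=31, P4=56, P5=0, P6=6, P7=20, P8=45
Total waiting = 2 + 0 + 31 + 56 + 0 + 6 + 20 + 45 = 160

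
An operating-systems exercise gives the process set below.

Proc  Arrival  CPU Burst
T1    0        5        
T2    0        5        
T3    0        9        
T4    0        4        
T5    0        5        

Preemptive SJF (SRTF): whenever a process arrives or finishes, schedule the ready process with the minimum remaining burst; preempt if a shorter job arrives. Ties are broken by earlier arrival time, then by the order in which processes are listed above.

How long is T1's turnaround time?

9

Gantt: | T4 0-4 | T1 4-9 | T2 9-14 | T5 14-19 | T3 19-28 |
Completion: T1=9  T2=14  T3=28  T4=4  T5=19
Turnaround(T1) = completion − arrival = 9 − 0 = 9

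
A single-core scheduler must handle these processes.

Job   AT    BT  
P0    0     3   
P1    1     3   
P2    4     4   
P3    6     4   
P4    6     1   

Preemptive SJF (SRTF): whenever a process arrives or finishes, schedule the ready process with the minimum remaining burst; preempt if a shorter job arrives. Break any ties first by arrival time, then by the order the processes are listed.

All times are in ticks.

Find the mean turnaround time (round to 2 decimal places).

Schedule: | P0 0-3 | P1 3-6 | P4 6-7 | P2 7-11 | P3 11-15 |
Completion: P0=3  P1=6  P2=11  P3=15  P4=7
Turnaround times: P0=3, P1=5, P2=7, P3=9, P4=1
Average turnaround = (3+5+7+9+1) / 5 = 25/5 = 5.00

5.00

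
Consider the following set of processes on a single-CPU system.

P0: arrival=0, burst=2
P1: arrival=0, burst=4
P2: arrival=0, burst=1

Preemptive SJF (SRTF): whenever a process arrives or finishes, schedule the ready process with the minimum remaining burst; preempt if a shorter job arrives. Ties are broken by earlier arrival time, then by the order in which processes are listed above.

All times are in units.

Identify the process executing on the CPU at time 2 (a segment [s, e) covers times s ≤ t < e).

P0

Timeline: | P2 0-1 | P0 1-3 | P1 3-7 |
Completion: P0=3  P1=7  P2=1
Turnaround (C−A): P0=3  P1=7  P2=1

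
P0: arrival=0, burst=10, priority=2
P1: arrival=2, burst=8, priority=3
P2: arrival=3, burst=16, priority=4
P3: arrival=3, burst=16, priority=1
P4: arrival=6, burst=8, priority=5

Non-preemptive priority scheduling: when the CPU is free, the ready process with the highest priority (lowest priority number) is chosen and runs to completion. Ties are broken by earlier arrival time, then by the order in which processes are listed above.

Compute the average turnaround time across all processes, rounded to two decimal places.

32.80

Gantt: | P0 0-10 | P3 10-26 | P1 26-34 | P2 34-50 | P4 50-58 |
Completion: P0=10  P1=34  P2=50  P3=26  P4=58
Turnaround (C−A): P0=10  P1=32  P2=47  P3=23  P4=52
Turnaround times: P0=10, P1=32, P2=47, P3=23, P4=52
Average turnaround = (10+32+47+23+52) / 5 = 164/5 = 32.80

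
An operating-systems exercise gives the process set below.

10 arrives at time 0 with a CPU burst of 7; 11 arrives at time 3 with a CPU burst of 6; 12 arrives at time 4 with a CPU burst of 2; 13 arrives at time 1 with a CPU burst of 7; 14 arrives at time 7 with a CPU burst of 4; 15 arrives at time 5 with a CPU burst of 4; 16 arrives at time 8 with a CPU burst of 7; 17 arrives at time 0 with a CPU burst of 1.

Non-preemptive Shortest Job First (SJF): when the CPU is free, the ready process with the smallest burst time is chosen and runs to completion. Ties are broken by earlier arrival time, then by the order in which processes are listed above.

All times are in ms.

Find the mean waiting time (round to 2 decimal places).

9.75

Schedule: | 17 0-1 | 10 1-8 | 12 8-10 | 15 10-14 | 14 14-18 | 11 18-24 | 13 24-31 | 16 31-38 |
Completion: 10=8  11=24  12=10  13=31  14=18  15=14  16=38  17=1
Turnaround (C−A): 10=8  11=21  12=6  13=30  14=11  15=9  16=30  17=1
Waiting times: 10=1, 11=15, 12=4, 13=23, 14=7, 15=5, 16=23, 17=0
Average waiting = (1+15+4+23+7+5+23+0) / 8 = 78/8 = 9.75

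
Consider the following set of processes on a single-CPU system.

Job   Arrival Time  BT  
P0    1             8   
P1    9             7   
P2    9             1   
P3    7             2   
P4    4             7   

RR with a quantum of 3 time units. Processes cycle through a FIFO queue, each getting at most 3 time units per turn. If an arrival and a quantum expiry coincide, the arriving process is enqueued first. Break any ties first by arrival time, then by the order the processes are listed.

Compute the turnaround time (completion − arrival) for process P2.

10

Schedule: | idle 0-1 | P0 1-4 | P4 4-7 | P0 7-10 | P3 10-12 | P4 12-15 | P1 15-18 | P2 18-19 | P0 19-21 | P4 21-22 | P1 22-26 |
Completion: P0=21  P1=26  P2=19  P3=12  P4=22
Turnaround(P2) = completion − arrival = 19 − 9 = 10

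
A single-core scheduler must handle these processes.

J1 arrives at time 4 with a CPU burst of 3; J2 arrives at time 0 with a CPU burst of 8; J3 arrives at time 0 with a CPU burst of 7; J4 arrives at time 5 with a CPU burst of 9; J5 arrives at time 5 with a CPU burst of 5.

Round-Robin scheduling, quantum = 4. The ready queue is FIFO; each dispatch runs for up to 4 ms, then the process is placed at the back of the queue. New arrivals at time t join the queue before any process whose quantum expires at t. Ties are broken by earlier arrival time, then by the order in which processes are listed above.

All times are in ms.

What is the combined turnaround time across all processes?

101

Timeline: | J2 0-4 | J3 4-8 | J1 8-11 | J2 11-15 | J4 15-19 | J5 19-23 | J3 23-26 | J4 26-30 | J5 30-31 | J4 31-32 |
Completion: J1=11  J2=15  J3=26  J4=32  J5=31
Turnaround = completion − arrival: J1=7, J2=15, J3=26, J4=27, J5=26
Total turnaround = 7 + 15 + 26 + 27 + 26 = 101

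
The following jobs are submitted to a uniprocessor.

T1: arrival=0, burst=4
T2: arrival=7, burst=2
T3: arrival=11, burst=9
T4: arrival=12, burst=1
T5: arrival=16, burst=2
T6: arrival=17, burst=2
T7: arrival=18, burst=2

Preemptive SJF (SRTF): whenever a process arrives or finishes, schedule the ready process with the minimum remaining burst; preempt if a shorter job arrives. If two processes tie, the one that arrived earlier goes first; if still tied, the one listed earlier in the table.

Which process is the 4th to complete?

Timeline: | T1 0-4 | idle 4-7 | T2 7-9 | idle 9-11 | T3 11-12 | T4 12-13 | T3 13-16 | T5 16-18 | T6 18-20 | T7 20-22 | T3 22-27 |
Completion: T1=4  T2=9  T3=27  T4=13  T5=18  T6=20  T7=22
Turnaround (C−A): T1=4  T2=2  T3=16  T4=1  T5=2  T6=3  T7=4
Finish order: T1 → T2 → T4 → T5 → T6 → T7 → T3

T5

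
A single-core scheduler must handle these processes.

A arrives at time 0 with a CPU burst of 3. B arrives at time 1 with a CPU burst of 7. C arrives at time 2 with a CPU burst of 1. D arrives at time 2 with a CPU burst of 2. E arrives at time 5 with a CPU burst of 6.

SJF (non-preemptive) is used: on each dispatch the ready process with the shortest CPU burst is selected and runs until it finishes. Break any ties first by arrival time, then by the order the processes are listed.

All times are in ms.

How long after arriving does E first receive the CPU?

1

Timeline: | A 0-3 | C 3-4 | D 4-6 | E 6-12 | B 12-19 |
Completion: A=3  B=19  C=4  D=6  E=12
Turnaround (C−A): A=3  B=18  C=2  D=4  E=7
Response(E) = first start − arrival = 6 − 5 = 1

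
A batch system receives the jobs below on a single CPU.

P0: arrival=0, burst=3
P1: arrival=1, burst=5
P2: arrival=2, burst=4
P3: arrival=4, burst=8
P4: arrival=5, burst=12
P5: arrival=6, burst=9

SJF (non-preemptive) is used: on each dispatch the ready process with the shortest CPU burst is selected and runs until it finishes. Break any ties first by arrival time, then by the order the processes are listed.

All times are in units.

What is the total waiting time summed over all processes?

Schedule: | P0 0-3 | P2 3-7 | P1 7-12 | P3 12-20 | P5 20-29 | P4 29-41 |
Completion: P0=3  P1=12  P2=7  P3=20  P4=41  P5=29
Turnaround (C−A): P0=3  P1=11  P2=5  P3=16  P4=36  P5=23
Waiting = turnaround − burst: P0=0, P1=6, P2=1, P3=8, P4=24, P5=14
Total waiting = 0 + 6 + 1 + 8 + 24 + 14 = 53

53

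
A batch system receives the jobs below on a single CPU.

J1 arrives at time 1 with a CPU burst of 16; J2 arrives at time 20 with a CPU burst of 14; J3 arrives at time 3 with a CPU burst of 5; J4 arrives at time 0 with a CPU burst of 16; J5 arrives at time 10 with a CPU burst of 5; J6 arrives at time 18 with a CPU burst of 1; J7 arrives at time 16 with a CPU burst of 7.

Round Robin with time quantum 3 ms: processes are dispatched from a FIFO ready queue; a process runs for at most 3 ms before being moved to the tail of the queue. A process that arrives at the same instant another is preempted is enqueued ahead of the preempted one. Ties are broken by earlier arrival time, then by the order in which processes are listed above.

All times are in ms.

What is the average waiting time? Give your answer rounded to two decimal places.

Gantt: | J4 0-3 | J1 3-6 | J3 6-9 | J4 9-12 | J1 12-15 | J3 15-17 | J5 17-20 | J4 20-23 | J1 23-26 | J7 26-29 | J6 29-30 | J2 30-33 | J5 33-35 | J4 35-38 | J1 38-41 | J7 41-44 | J2 44-47 | J4 47-50 | J1 50-53 | J7 53-54 | J2 54-57 | J4 57-58 | J1 58-59 | J2 59-64 |
Completion: J1=59  J2=64  J3=17  J4=58  J5=35  J6=30  J7=54
Turnaround (C−A): J1=58  J2=44  J3=14  J4=58  J5=25  J6=12  J7=38
Waiting times: J1=42, J2=30, J3=9, J4=42, J5=20, J6=11, J7=31
Average waiting = (42+30+9+42+20+11+31) / 7 = 185/7 = 26.43

26.43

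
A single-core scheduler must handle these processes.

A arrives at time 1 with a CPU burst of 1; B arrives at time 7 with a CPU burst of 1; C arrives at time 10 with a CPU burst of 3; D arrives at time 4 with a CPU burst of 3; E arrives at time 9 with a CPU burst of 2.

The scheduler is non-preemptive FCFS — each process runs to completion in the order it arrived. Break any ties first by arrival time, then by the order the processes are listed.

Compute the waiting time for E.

0

Schedule: | idle 0-1 | A 1-2 | idle 2-4 | D 4-7 | B 7-8 | idle 8-9 | E 9-11 | C 11-14 |
Completion: A=2  B=8  C=14  D=7  E=11
Turnaround (C−A): A=1  B=1  C=4  D=3  E=2
Waiting(E) = turnaround − burst = 2 − 2 = 0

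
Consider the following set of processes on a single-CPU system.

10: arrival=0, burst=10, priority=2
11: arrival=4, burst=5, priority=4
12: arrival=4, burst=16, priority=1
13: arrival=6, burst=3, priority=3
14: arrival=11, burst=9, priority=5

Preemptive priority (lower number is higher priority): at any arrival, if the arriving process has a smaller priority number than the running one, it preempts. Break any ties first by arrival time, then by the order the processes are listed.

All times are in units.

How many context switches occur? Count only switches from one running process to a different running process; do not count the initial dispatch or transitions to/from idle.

Schedule: | 10 0-4 | 12 4-20 | 10 20-26 | 13 26-29 | 11 29-34 | 14 34-43 |
Completion: 10=26  11=34  12=20  13=29  14=43

5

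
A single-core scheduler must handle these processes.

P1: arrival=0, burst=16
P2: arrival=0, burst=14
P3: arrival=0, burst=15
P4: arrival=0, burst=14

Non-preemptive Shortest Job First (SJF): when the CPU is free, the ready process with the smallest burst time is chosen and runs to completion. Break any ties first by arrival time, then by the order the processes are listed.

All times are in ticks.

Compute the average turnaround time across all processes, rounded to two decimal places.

36.00

Schedule: | P2 0-14 | P4 14-28 | P3 28-43 | P1 43-59 |
Completion: P1=59  P2=14  P3=43  P4=28
Turnaround (C−A): P1=59  P2=14  P3=43  P4=28
Turnaround times: P1=59, P2=14, P3=43, P4=28
Average turnaround = (59+14+43+28) / 4 = 144/4 = 36.00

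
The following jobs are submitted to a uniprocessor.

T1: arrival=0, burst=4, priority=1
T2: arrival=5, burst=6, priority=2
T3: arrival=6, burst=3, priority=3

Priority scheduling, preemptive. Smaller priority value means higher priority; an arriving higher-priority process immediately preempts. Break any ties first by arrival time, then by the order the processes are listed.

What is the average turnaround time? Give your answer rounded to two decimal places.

Gantt: | T1 0-4 | idle 4-5 | T2 5-11 | T3 11-14 |
Completion: T1=4  T2=11  T3=14
Turnaround (C−A): T1=4  T2=6  T3=8
Turnaround times: T1=4, T2=6, T3=8
Average turnaround = (4+6+8) / 3 = 18/3 = 6.00

6.00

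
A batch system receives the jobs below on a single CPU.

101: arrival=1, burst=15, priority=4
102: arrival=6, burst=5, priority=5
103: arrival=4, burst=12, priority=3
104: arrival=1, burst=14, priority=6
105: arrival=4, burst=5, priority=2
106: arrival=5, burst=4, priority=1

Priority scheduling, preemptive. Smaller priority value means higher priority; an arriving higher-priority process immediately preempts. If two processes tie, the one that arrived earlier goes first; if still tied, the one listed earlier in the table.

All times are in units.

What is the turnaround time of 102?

Schedule: | idle 0-1 | 101 1-4 | 105 4-5 | 106 5-9 | 105 9-13 | 103 13-25 | 101 25-37 | 102 37-42 | 104 42-56 |
Completion: 101=37  102=42  103=25  104=56  105=13  106=9
Turnaround(102) = completion − arrival = 42 − 6 = 36

36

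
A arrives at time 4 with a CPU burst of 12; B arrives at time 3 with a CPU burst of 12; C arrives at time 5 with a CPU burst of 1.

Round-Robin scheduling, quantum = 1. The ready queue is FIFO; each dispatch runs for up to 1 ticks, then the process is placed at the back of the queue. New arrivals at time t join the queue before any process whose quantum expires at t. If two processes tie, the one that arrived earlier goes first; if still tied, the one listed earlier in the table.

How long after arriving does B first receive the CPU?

Gantt: | idle 0-3 | B 3-4 | A 4-5 | B 5-6 | C 6-7 | A 7-8 | B 8-9 | A 9-10 | B 10-11 | A 11-12 | B 12-13 | A 13-14 | B 14-15 | A 15-16 | B 16-17 | A 17-18 | B 18-19 | A 19-20 | B 20-21 | A 21-22 | B 22-23 | A 23-24 | B 24-25 | A 25-26 | B 26-27 | A 27-28 |
Completion: A=28  B=27  C=7
Turnaround (C−A): A=24  B=24  C=2
Response(B) = first start − arrival = 3 − 3 = 0

0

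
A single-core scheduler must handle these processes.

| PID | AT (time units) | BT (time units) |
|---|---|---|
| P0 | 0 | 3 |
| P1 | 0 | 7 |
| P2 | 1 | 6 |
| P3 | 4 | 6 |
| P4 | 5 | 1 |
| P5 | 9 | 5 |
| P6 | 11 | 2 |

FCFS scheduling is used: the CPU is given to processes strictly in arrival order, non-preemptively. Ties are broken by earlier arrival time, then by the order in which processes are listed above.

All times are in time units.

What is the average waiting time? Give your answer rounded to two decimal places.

Timeline: | P0 0-3 | P1 3-10 | P2 10-16 | P3 16-22 | P4 22-23 | P5 23-28 | P6 28-30 |
Completion: P0=3  P1=10  P2=16  P3=22  P4=23  P5=28  P6=30
Turnaround (C−A): P0=3  P1=10  P2=15  P3=18  P4=18  P5=19  P6=19
Waiting times: P0=0, P1=3, P2=9, P3=12, P4=17, P5=14, P6=17
Average waiting = (0+3+9+12+17+14+17) / 7 = 72/7 = 10.29

10.29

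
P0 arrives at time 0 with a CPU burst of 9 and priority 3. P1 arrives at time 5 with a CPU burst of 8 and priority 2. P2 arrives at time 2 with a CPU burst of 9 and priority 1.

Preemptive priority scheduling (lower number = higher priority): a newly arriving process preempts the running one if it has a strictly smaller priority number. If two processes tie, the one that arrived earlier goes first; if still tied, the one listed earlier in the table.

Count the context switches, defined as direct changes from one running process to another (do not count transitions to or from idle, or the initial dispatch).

Timeline: | P0 0-2 | P2 2-11 | P1 11-19 | P0 19-26 |
Completion: P0=26  P1=19  P2=11
Turnaround (C−A): P0=26  P1=14  P2=9

3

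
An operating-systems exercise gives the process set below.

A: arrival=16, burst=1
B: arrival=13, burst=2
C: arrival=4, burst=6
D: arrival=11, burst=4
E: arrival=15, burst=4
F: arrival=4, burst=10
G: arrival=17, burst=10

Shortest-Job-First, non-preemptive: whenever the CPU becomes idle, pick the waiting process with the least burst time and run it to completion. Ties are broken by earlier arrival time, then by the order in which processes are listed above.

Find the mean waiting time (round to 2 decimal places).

Schedule: | idle 0-4 | C 4-10 | F 10-20 | A 20-21 | B 21-23 | D 23-27 | E 27-31 | G 31-41 |
Completion: A=21  B=23  C=10  D=27  E=31  F=20  G=41
Turnaround (C−A): A=5  B=10  C=6  D=16  E=16  F=16  G=24
Waiting times: A=4, B=8, C=0, D=12, E=12, F=6, G=14
Average waiting = (4+8+0+12+12+6+14) / 7 = 56/7 = 8.00

8.00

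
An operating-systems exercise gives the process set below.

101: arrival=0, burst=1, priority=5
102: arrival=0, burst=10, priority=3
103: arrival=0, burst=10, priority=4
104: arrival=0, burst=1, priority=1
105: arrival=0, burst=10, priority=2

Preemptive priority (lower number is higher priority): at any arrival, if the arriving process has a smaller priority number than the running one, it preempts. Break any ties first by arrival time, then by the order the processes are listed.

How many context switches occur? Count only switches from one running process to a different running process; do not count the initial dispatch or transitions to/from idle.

4

Timeline: | 104 0-1 | 105 1-11 | 102 11-21 | 103 21-31 | 101 31-32 |
Completion: 101=32  102=21  103=31  104=1  105=11
Turnaround (C−A): 101=32  102=21  103=31  104=1  105=11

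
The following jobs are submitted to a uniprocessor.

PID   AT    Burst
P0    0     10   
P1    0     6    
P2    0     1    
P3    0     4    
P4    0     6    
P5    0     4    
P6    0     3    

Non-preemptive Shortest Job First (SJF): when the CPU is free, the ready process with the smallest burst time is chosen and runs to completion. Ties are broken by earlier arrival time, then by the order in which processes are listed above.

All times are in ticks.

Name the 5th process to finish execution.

Gantt: | P2 0-1 | P6 1-4 | P3 4-8 | P5 8-12 | P1 12-18 | P4 18-24 | P0 24-34 |
Completion: P0=34  P1=18  P2=1  P3=8  P4=24  P5=12  P6=4
Turnaround (C−A): P0=34  P1=18  P2=1  P3=8  P4=24  P5=12  P6=4
Finish order: P2 → P6 → P3 → P5 → P1 → P4 → P0

P1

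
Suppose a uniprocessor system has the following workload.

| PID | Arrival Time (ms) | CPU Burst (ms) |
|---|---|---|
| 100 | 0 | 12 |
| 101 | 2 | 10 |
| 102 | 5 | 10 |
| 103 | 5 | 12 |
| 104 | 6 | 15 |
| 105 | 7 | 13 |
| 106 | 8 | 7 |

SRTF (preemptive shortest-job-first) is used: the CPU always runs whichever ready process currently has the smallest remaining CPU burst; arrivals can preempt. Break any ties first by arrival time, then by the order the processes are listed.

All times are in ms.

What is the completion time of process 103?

Gantt: | 100 0-12 | 106 12-19 | 101 19-29 | 102 29-39 | 103 39-51 | 105 51-64 | 104 64-79 |
Completion: 100=12  101=29  102=39  103=51  104=79  105=64  106=19

51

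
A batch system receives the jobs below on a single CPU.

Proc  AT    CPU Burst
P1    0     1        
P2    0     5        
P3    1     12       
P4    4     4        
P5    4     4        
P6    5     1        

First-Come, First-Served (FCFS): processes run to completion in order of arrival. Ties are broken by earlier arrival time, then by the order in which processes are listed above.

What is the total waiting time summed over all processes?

Schedule: | P1 0-1 | P2 1-6 | P3 6-18 | P4 18-22 | P5 22-26 | P6 26-27 |
Completion: P1=1  P2=6  P3=18  P4=22  P5=26  P6=27
Waiting = turnaround − burst: P1=0, P2=1, P3=5, P4=14, P5=18, P6=21
Total waiting = 0 + 1 + 5 + 14 + 18 + 21 = 59

59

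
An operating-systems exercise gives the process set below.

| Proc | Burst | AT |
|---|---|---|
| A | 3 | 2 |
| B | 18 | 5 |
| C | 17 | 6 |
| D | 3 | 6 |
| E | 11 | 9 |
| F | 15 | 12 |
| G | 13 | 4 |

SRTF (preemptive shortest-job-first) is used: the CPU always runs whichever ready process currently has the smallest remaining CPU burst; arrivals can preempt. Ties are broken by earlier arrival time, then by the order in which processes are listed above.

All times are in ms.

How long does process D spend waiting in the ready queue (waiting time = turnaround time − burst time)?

Timeline: | idle 0-2 | A 2-5 | G 5-6 | D 6-9 | E 9-20 | G 20-32 | F 32-47 | C 47-64 | B 64-82 |
Completion: A=5  B=82  C=64  D=9  E=20  F=47  G=32
Turnaround (C−A): A=3  B=77  C=58  D=3  E=11  F=35  G=28
Waiting(D) = turnaround − burst = 3 − 3 = 0

0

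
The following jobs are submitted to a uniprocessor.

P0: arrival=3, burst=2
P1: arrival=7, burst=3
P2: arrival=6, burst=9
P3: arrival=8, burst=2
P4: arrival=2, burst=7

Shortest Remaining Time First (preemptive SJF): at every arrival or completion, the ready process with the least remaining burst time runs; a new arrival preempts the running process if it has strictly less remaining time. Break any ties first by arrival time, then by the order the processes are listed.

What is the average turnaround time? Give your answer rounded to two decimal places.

8.40

Timeline: | idle 0-2 | P4 2-3 | P0 3-5 | P4 5-7 | P1 7-10 | P3 10-12 | P4 12-16 | P2 16-25 |
Completion: P0=5  P1=10  P2=25  P3=12  P4=16
Turnaround (C−A): P0=2  P1=3  P2=19  P3=4  P4=14
Turnaround times: P0=2, P1=3, P2=19, P3=4, P4=14
Average turnaround = (2+3+19+4+14) / 5 = 42/5 = 8.40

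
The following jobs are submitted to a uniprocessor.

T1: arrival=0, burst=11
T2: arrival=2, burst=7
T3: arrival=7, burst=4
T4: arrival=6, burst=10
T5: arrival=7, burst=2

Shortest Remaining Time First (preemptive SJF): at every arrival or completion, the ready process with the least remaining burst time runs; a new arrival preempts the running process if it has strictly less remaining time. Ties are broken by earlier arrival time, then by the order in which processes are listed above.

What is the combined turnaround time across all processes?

71

Timeline: | T1 0-2 | T2 2-9 | T5 9-11 | T3 11-15 | T1 15-24 | T4 24-34 |
Completion: T1=24  T2=9  T3=15  T4=34  T5=11
Turnaround (C−A): T1=24  T2=7  T3=8  T4=28  T5=4
Turnaround = completion − arrival: T1=24, T2=7, T3=8, T4=28, T5=4
Total turnaround = 24 + 7 + 8 + 28 + 4 = 71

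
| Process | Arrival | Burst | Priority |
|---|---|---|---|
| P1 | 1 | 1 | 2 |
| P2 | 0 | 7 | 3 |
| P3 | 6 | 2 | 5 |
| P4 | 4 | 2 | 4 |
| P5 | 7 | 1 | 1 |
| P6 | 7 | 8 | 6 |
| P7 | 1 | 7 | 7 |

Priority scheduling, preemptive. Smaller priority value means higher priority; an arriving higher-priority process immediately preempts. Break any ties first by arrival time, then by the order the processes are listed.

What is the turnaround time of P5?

1

Gantt: | P2 0-1 | P1 1-2 | P2 2-7 | P5 7-8 | P2 8-9 | P4 9-11 | P3 11-13 | P6 13-21 | P7 21-28 |
Completion: P1=2  P2=9  P3=13  P4=11  P5=8  P6=21  P7=28
Turnaround (C−A): P1=1  P2=9  P3=7  P4=7  P5=1  P6=14  P7=27
Turnaround(P5) = completion − arrival = 8 − 7 = 1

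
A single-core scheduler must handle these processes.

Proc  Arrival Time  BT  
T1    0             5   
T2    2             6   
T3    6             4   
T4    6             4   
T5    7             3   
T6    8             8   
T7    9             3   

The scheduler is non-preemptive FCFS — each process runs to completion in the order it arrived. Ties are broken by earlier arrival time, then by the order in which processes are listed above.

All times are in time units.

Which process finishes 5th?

T5

Schedule: | T1 0-5 | T2 5-11 | T3 11-15 | T4 15-19 | T5 19-22 | T6 22-30 | T7 30-33 |
Completion: T1=5  T2=11  T3=15  T4=19  T5=22  T6=30  T7=33
Turnaround (C−A): T1=5  T2=9  T3=9  T4=13  T5=15  T6=22  T7=24
Finish order: T1 → T2 → T3 → T4 → T5 → T6 → T7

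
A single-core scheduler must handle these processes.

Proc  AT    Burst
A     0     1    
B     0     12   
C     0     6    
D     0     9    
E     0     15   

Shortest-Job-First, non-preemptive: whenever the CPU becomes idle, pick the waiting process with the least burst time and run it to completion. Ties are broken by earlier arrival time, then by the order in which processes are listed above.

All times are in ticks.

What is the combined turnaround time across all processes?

Timeline: | A 0-1 | C 1-7 | D 7-16 | B 16-28 | E 28-43 |
Completion: A=1  B=28  C=7  D=16  E=43
Turnaround (C−A): A=1  B=28  C=7  D=16  E=43
Turnaround = completion − arrival: A=1, B=28, C=7, D=16, E=43
Total turnaround = 1 + 28 + 7 + 16 + 43 = 95

95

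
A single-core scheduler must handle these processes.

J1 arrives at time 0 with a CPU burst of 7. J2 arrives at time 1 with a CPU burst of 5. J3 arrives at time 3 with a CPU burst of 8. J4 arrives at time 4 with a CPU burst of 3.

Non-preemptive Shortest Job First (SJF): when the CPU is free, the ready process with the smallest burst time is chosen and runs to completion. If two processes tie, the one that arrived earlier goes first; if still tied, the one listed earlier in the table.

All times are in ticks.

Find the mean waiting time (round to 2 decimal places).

Gantt: | J1 0-7 | J4 7-10 | J2 10-15 | J3 15-23 |
Completion: J1=7  J2=15  J3=23  J4=10
Waiting times: J1=0, J2=9, J3=12, J4=3
Average waiting = (0+9+12+3) / 4 = 24/4 = 6.00

6.00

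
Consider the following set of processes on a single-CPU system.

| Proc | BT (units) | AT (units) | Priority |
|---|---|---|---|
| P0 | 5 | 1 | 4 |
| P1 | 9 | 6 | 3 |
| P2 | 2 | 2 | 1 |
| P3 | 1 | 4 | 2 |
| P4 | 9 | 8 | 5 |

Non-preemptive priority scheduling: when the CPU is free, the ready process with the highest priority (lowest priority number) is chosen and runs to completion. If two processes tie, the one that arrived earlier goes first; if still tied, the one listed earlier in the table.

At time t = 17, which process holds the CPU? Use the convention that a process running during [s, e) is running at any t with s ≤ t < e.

P1

Schedule: | idle 0-1 | P0 1-6 | P2 6-8 | P3 8-9 | P1 9-18 | P4 18-27 |
Completion: P0=6  P1=18  P2=8  P3=9  P4=27
Turnaround (C−A): P0=5  P1=12  P2=6  P3=5  P4=19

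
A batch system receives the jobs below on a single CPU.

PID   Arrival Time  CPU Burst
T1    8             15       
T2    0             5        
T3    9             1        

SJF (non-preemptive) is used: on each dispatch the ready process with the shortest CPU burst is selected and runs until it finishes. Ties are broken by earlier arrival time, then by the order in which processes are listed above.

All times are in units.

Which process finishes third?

Timeline: | T2 0-5 | idle 5-8 | T1 8-23 | T3 23-24 |
Completion: T1=23  T2=5  T3=24
Turnaround (C−A): T1=15  T2=5  T3=15
Finish order: T2 → T1 → T3

T3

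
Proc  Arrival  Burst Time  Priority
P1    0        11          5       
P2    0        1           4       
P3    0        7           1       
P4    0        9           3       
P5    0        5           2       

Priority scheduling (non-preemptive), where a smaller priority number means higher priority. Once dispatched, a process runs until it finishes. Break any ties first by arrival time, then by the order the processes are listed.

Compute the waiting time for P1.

Schedule: | P3 0-7 | P5 7-12 | P4 12-21 | P2 21-22 | P1 22-33 |
Completion: P1=33  P2=22  P3=7  P4=21  P5=12
Turnaround (C−A): P1=33  P2=22  P3=7  P4=21  P5=12
Waiting(P1) = turnaround − burst = 33 − 11 = 22

22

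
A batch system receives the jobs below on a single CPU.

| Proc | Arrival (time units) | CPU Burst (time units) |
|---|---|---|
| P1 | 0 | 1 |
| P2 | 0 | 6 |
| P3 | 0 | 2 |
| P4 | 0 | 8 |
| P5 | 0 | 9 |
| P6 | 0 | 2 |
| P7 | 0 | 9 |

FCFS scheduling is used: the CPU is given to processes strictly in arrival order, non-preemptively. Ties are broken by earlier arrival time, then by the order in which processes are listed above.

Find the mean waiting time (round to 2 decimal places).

12.57

Timeline: | P1 0-1 | P2 1-7 | P3 7-9 | P4 9-17 | P5 17-26 | P6 26-28 | P7 28-37 |
Completion: P1=1  P2=7  P3=9  P4=17  P5=26  P6=28  P7=37
Turnaround (C−A): P1=1  P2=7  P3=9  P4=17  P5=26  P6=28  P7=37
Waiting times: P1=0, P2=1, P3=7, P4=9, P5=17, P6=26, P7=28
Average waiting = (0+1+7+9+17+26+28) / 7 = 88/7 = 12.57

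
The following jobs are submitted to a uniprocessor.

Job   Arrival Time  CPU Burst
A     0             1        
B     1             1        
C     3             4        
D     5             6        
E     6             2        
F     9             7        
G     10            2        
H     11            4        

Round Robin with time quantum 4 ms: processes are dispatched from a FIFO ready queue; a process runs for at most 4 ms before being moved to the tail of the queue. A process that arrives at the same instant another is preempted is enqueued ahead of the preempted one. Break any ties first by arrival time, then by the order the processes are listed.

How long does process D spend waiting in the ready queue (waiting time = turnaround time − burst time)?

14

Timeline: | A 0-1 | B 1-2 | idle 2-3 | C 3-7 | D 7-11 | E 11-13 | F 13-17 | G 17-19 | H 19-23 | D 23-25 | F 25-28 |
Completion: A=1  B=2  C=7  D=25  E=13  F=28  G=19  H=23
Waiting(D) = turnaround − burst = 20 − 6 = 14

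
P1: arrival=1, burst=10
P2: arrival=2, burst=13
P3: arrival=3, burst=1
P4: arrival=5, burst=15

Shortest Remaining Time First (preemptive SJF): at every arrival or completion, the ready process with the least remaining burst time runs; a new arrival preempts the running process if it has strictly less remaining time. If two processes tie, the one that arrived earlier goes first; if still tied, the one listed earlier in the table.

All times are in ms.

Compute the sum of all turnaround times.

70

Gantt: | idle 0-1 | P1 1-3 | P3 3-4 | P1 4-12 | P2 12-25 | P4 25-40 |
Completion: P1=12  P2=25  P3=4  P4=40
Turnaround = completion − arrival: P1=11, P2=23, P3=1, P4=35
Total turnaround = 11 + 23 + 1 + 35 = 70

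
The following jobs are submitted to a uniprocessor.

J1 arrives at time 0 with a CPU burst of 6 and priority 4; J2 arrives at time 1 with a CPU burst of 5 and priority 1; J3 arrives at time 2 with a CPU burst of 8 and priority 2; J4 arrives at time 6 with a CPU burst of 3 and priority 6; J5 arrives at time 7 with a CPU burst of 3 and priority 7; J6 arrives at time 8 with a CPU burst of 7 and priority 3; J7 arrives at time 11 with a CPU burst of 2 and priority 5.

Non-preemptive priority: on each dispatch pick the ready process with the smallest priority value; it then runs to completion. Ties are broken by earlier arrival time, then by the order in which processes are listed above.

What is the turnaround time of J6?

Gantt: | J1 0-6 | J2 6-11 | J3 11-19 | J6 19-26 | J7 26-28 | J4 28-31 | J5 31-34 |
Completion: J1=6  J2=11  J3=19  J4=31  J5=34  J6=26  J7=28
Turnaround (C−A): J1=6  J2=10  J3=17  J4=25  J5=27  J6=18  J7=17
Turnaround(J6) = completion − arrival = 26 − 8 = 18

18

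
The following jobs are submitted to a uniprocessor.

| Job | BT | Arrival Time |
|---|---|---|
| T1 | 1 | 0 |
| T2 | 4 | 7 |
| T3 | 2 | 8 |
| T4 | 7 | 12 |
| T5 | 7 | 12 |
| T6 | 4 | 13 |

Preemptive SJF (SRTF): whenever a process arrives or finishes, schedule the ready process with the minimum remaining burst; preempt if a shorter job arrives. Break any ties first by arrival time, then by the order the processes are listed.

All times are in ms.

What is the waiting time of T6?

0

Gantt: | T1 0-1 | idle 1-7 | T2 7-8 | T3 8-10 | T2 10-13 | T6 13-17 | T4 17-24 | T5 24-31 |
Completion: T1=1  T2=13  T3=10  T4=24  T5=31  T6=17
Turnaround (C−A): T1=1  T2=6  T3=2  T4=12  T5=19  T6=4
Waiting(T6) = turnaround − burst = 4 − 4 = 0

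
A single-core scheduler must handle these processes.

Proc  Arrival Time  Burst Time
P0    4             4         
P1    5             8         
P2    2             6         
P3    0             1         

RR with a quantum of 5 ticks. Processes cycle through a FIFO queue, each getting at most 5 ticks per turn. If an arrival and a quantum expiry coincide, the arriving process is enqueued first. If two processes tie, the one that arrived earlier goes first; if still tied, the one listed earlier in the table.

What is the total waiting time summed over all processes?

Timeline: | P3 0-1 | idle 1-2 | P2 2-7 | P0 7-11 | P1 11-16 | P2 16-17 | P1 17-20 |
Completion: P0=11  P1=20  P2=17  P3=1
Turnaround (C−A): P0=7  P1=15  P2=15  P3=1
Waiting = turnaround − burst: P0=3, P1=7, P2=9, P3=0
Total waiting = 3 + 7 + 9 + 0 = 19

19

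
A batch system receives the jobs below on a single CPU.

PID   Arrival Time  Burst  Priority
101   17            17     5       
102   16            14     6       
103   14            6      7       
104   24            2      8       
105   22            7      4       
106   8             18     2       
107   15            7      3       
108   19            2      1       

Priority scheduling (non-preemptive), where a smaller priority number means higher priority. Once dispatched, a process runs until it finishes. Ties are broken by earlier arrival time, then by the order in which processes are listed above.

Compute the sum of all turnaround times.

288

Gantt: | idle 0-8 | 106 8-26 | 108 26-28 | 107 28-35 | 105 35-42 | 101 42-59 | 102 59-73 | 103 73-79 | 104 79-81 |
Completion: 101=59  102=73  103=79  104=81  105=42  106=26  107=35  108=28
Turnaround = completion − arrival: 101=42, 102=57, 103=65, 104=57, 105=20, 106=18, 107=20, 108=9
Total turnaround = 42 + 57 + 65 + 57 + 20 + 18 + 20 + 9 = 288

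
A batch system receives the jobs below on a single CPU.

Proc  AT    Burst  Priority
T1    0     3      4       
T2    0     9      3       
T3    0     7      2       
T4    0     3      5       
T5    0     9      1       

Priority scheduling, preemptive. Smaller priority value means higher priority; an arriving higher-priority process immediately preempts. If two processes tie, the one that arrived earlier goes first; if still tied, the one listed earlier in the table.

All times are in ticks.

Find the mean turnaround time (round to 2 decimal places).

Timeline: | T5 0-9 | T3 9-16 | T2 16-25 | T1 25-28 | T4 28-31 |
Completion: T1=28  T2=25  T3=16  T4=31  T5=9
Turnaround times: T1=28, T2=25, T3=16, T4=31, T5=9
Average turnaround = (28+25+16+31+9) / 5 = 109/5 = 21.80

21.80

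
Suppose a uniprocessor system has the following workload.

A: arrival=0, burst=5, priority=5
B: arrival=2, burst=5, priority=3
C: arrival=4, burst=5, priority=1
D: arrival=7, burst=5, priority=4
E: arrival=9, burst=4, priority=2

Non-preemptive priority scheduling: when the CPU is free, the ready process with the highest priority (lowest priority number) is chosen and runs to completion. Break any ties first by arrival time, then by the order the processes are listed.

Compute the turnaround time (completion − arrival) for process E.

5

Gantt: | A 0-5 | C 5-10 | E 10-14 | B 14-19 | D 19-24 |
Completion: A=5  B=19  C=10  D=24  E=14
Turnaround (C−A): A=5  B=17  C=6  D=17  E=5
Turnaround(E) = completion − arrival = 14 − 9 = 5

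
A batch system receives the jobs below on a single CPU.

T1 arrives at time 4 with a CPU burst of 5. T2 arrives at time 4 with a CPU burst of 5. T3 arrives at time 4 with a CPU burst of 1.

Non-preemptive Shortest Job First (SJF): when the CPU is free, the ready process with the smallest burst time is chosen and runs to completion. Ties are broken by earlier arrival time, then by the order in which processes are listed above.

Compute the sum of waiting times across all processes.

7

Timeline: | idle 0-4 | T3 4-5 | T1 5-10 | T2 10-15 |
Completion: T1=10  T2=15  T3=5
Turnaround (C−A): T1=6  T2=11  T3=1
Waiting = turnaround − burst: T1=1, T2=6, T3=0
Total waiting = 1 + 6 + 0 = 7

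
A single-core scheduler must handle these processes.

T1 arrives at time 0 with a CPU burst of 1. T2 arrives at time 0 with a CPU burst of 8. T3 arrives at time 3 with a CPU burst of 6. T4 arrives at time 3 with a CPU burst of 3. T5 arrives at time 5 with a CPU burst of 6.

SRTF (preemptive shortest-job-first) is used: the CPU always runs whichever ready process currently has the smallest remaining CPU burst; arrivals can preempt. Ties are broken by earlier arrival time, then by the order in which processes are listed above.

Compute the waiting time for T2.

Gantt: | T1 0-1 | T2 1-3 | T4 3-6 | T2 6-12 | T3 12-18 | T5 18-24 |
Completion: T1=1  T2=12  T3=18  T4=6  T5=24
Turnaround (C−A): T1=1  T2=12  T3=15  T4=3  T5=19
Waiting(T2) = turnaround − burst = 12 − 8 = 4

4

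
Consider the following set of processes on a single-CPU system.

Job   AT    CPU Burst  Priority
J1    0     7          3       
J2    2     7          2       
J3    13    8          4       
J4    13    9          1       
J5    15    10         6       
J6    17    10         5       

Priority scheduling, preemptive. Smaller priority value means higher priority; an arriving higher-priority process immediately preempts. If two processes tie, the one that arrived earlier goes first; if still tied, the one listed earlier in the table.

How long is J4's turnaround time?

Schedule: | J1 0-2 | J2 2-9 | J1 9-13 | J4 13-22 | J1 22-23 | J3 23-31 | J6 31-41 | J5 41-51 |
Completion: J1=23  J2=9  J3=31  J4=22  J5=51  J6=41
Turnaround (C−A): J1=23  J2=7  J3=18  J4=9  J5=36  J6=24
Turnaround(J4) = completion − arrival = 22 − 13 = 9

9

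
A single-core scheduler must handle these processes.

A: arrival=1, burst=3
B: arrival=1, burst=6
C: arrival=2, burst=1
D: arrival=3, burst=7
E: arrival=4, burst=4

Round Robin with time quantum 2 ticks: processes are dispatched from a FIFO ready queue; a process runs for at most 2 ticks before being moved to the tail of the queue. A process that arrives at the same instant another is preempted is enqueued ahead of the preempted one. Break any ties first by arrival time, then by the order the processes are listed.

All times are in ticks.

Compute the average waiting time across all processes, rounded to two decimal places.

8.20

Gantt: | idle 0-1 | A 1-3 | B 3-5 | C 5-6 | D 6-8 | A 8-9 | E 9-11 | B 11-13 | D 13-15 | E 15-17 | B 17-19 | D 19-22 |
Completion: A=9  B=19  C=6  D=22  E=17
Waiting times: A=5, B=12, C=3, D=12, E=9
Average waiting = (5+12+3+12+9) / 5 = 41/5 = 8.20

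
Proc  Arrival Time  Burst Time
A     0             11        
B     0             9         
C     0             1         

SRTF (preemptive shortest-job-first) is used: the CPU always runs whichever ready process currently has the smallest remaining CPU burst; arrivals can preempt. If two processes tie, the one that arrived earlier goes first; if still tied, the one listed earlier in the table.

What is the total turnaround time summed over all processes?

Schedule: | C 0-1 | B 1-10 | A 10-21 |
Completion: A=21  B=10  C=1
Turnaround (C−A): A=21  B=10  C=1
Turnaround = completion − arrival: A=21, B=10, C=1
Total turnaround = 21 + 10 + 1 = 32

32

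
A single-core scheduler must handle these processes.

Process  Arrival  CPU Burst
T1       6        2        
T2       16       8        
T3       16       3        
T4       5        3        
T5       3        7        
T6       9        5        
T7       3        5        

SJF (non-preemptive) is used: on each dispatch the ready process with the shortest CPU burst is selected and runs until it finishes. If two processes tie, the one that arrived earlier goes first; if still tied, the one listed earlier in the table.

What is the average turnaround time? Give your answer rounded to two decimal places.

Schedule: | idle 0-3 | T7 3-8 | T1 8-10 | T4 10-13 | T6 13-18 | T3 18-21 | T5 21-28 | T2 28-36 |
Completion: T1=10  T2=36  T3=21  T4=13  T5=28  T6=18  T7=8
Turnaround times: T1=4, T2=20, T3=5, T4=8, T5=25, T6=9, T7=5
Average turnaround = (4+20+5+8+25+9+5) / 7 = 76/7 = 10.86

10.86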